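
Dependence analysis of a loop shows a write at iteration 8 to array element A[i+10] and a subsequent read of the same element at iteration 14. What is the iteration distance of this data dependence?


Distance = read iteration - write iteration
= 14 - 8 = 6

6


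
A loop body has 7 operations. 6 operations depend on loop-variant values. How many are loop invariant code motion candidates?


Invariant candidates = total - loop-dependent
= 7 - 6 = 1

1


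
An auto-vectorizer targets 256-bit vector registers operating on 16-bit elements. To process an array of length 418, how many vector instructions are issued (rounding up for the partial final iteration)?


Width = 256 / 16 = 16 elements per vector op
Iterations = ceil(418 / 16) = 27

27


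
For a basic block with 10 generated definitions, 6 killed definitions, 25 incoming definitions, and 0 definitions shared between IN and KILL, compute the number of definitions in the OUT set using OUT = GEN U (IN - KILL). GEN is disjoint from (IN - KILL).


IN - KILL: 25 - 0 = 25 surviving definitions
OUT = GEN + surviving = 10 + 25 = 35

35


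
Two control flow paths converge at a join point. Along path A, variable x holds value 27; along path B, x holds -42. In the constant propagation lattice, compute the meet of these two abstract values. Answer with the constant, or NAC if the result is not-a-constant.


Meet operation: if both paths give the same constant, result is that constant; if they differ, result is NAC (not-a-constant).
Path A: 27, Path B: -42 -> differ
Result: not-a-constant -> NAC

NAC


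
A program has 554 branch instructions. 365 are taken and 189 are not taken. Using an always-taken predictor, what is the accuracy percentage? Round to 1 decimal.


Predictor: always-taken
Correct predictions = 365
Accuracy = 365 / 554 * 100 = 65.9%

65.9


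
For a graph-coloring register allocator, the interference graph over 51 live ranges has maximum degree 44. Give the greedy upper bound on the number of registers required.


Greedy coloring never needs more than (max_degree + 1) colors: when coloring a vertex, at most max_degree neighbors are already colored.
Upper bound = 44 + 1 = 45

45


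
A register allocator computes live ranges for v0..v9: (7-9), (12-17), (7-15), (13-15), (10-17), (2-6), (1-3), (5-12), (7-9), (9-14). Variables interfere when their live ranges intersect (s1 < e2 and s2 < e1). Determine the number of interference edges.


Check all pairs for overlapping intervals.
Two intervals (s1,e1) and (s2,e2) overlap if s1 < e2 and s2 < e1.
v0 (7-9) vs v1..v9: overlaps v2, v7, v8 -> 3
v1 (12-17) vs v2..v9: overlaps v2, v3, v4, v9 -> 4
v2 (7-15) vs v3..v9: overlaps v3, v4, v7, v8, v9 -> 5
v3 (13-15) vs v4..v9: overlaps v4, v9 -> 2
v4 (10-17) vs v5..v9: overlaps v7, v9 -> 2
v5 (2-6) vs v6..v9: overlaps v6, v7 -> 2
v6 (1-3) vs v7..v9: overlaps none -> 0
v7 (5-12) vs v8..v9: overlaps v8, v9 -> 2
v8 (7-9) vs v9: overlaps none -> 0
Total overlapping pairs = 3 + 4 + 5 + 2 + 2 + 2 + 0 + 2 + 0 = 20

20


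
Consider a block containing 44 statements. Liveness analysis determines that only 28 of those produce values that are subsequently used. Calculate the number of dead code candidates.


Dead code = total statements - live definitions
= 44 - 28 = 16

16


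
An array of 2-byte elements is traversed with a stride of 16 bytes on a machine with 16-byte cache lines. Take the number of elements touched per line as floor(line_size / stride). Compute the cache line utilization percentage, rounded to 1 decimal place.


Elements per cache line = floor(16 / 16) = 1
Bytes used = 1 * 2 = 2
Utilization = 2 / 16 * 100 = 12.5%

12.5


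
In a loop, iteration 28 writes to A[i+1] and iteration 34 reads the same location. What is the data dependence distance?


Distance = read iteration - write iteration
= 34 - 28 = 6

6


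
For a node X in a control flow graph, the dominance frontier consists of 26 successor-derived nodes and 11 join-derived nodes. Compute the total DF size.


DF(X) = direct successor contributions + join point contributions
= 26 + 11 = 37

37


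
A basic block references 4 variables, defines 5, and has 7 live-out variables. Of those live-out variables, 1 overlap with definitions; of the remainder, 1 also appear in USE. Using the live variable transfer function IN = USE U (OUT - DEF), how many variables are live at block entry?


OUT - DEF: 7 - 1 = 6
|IN| = |USE| + |OUT - DEF| - |USE ∩ (OUT - DEF)| = 4 + 6 - 1 = 9

9


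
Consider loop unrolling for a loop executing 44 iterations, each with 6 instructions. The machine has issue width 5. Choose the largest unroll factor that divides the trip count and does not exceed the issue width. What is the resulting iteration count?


Largest divisor of 44 <= 5 is 4
New iterations = 44 / 4 = 11

11


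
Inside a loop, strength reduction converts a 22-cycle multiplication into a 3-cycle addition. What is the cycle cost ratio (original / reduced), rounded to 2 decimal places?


Ratio = mult_cost / add_cost = 22 / 3 = 7.33

7.33


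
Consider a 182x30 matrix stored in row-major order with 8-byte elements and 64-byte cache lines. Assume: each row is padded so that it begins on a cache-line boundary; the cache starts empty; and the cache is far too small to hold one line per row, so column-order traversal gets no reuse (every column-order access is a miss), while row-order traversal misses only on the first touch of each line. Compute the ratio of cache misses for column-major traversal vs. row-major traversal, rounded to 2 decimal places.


Each row occupies 30 * 8 = 240 bytes and starts on a line boundary, so it spans ceil(240 / 64) = 4 cache lines.
Row-major traversal misses (one per line touched): 182 * ceil(30 * 8 / 64) = 728
Column-major traversal misses (no reuse, every access misses): 182 * 30 = 5460
Ratio = 5460 / 728 = 7.5

7.5


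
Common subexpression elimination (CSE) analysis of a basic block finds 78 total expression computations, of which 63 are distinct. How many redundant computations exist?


CSE count = total expressions - unique expressions
= 78 - 63 = 15

15


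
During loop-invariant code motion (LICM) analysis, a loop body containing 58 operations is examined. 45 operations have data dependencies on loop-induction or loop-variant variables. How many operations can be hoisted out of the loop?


Invariant candidates = total - loop-dependent
= 58 - 45 = 13

13


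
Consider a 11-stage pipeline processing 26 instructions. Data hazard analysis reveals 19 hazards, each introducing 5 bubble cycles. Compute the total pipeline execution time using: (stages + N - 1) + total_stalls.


Base cycles = 11 + 26 - 1 = 36
Total stalls = 19 * 5 = 95
Total = 36 + 95 = 131

131


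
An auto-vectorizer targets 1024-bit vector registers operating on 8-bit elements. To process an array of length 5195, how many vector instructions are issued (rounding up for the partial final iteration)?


Width = 1024 / 8 = 128 elements per vector op
Iterations = ceil(5195 / 128) = 41

41


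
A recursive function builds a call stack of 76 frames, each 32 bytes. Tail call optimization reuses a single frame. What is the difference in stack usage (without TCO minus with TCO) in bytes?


Without TCO: 76 * 32 = 2432 bytes
With TCO: reuse 1 frame = 32 bytes
Savings = 2432 - 32 = 2400

2400


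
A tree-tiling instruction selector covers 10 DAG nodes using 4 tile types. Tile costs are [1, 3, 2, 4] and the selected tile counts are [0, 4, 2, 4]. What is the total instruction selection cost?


Total cost = sum(count_i * cost_i)
= 0*1 + 4*3 + 2*2 + 4*4
= 32

32


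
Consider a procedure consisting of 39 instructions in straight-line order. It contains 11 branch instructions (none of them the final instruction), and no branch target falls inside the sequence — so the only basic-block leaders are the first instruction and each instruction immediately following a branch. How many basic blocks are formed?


With no in-sequence branch targets, the leaders are the first instruction plus the instruction after each branch.
Number of basic blocks = branches + 1
= 11 + 1 = 12

12


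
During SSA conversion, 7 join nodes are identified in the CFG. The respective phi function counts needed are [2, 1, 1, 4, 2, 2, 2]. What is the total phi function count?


Total phi functions = sum of phi functions at each join node
= 2 + 1 + 1 + 4 + 2 + 2 + 2 = 14

14


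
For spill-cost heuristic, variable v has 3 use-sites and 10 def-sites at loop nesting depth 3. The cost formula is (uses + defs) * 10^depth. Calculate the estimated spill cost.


uses + defs = 3 + 10 = 13
10^3 = 1000
Spill cost = 13 * 1000 = 13000

13000


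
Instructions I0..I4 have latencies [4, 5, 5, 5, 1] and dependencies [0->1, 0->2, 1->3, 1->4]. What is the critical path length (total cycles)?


Compute longest path through dependency graph: dist(Ik) = max over predecessors of dist + latency(Ik).
dist(I0) = latency 4 = 4
dist(I1) = dist(I0) + 5 = 4 + 5 = 9
dist(I2) = dist(I0) + 5 = 4 + 5 = 9
dist(I3) = dist(I1) + 5 = 9 + 5 = 14
dist(I4) = dist(I1) + 1 = 9 + 1 = 10
Critical path = max dist = 14

14


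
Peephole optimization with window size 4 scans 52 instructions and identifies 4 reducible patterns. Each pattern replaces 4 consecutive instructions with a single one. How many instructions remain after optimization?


Each match removes 3 instructions.
Total removed = 4 * 3 = 12
Remaining = 52 - 12 = 40

40


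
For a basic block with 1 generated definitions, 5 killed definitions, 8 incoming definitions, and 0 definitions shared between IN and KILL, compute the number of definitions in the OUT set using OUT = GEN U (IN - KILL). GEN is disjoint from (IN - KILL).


IN - KILL: 8 - 0 = 8 surviving definitions
OUT = GEN + surviving = 1 + 8 = 9

9


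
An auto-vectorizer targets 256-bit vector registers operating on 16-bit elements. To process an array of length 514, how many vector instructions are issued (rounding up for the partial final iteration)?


Width = 256 / 16 = 16 elements per vector op
Iterations = ceil(514 / 16) = 33

33


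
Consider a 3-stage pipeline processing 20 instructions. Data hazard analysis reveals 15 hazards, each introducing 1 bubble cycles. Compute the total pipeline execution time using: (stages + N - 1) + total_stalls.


Base cycles = 3 + 20 - 1 = 22
Total stalls = 15 * 1 = 15
Total = 22 + 15 = 37

37


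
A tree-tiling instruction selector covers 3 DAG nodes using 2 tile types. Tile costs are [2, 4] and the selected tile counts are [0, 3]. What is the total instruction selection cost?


Total cost = sum(count_i * cost_i)
= 0*2 + 3*4
= 12

12


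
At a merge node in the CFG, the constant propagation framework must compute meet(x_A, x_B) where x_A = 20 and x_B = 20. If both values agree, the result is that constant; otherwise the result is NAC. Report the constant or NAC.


Meet operation: if both paths give the same constant, result is that constant; if they differ, result is NAC (not-a-constant).
Path A: 20, Path B: 20 -> equal
Result: constant -> 20

20


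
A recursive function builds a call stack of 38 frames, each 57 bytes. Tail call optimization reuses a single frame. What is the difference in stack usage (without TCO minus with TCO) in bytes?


Without TCO: 38 * 57 = 2166 bytes
With TCO: reuse 1 frame = 57 bytes
Savings = 2166 - 57 = 2109

2109


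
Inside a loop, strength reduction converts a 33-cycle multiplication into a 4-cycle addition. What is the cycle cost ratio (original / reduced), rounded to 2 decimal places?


Ratio = mult_cost / add_cost = 33 / 4 = 8.25

8.25


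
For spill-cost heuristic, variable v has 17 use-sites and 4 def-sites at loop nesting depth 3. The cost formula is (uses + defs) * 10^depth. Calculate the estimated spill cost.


uses + defs = 17 + 4 = 21
10^3 = 1000
Spill cost = 21 * 1000 = 21000

21000


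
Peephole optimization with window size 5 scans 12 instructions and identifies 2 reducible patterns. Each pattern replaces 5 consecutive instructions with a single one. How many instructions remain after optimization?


Each match removes 4 instructions.
Total removed = 2 * 4 = 8
Remaining = 12 - 8 = 4

4


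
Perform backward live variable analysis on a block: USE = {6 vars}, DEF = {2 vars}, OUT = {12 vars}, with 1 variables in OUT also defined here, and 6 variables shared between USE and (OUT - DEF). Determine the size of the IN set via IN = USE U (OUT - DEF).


OUT - DEF: 12 - 1 = 11
|IN| = |USE| + |OUT - DEF| - |USE ∩ (OUT - DEF)| = 6 + 11 - 6 = 11

11


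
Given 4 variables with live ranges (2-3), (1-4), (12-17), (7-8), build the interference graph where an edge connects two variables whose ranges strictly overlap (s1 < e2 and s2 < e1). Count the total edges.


Check all pairs for overlapping intervals.
Two intervals (s1,e1) and (s2,e2) overlap if s1 < e2 and s2 < e1.
v0 (2-3) vs v1..v3: overlaps v1 -> 1
v1 (1-4) vs v2..v3: overlaps none -> 0
v2 (12-17) vs v3: overlaps none -> 0
Total overlapping pairs = 1 + 0 + 0 = 1

1


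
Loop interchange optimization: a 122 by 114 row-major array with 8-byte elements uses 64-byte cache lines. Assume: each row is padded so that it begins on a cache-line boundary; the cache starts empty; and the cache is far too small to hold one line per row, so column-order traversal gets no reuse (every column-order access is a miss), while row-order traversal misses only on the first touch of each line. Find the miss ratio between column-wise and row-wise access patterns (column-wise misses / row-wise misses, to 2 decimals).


Each row occupies 114 * 8 = 912 bytes and starts on a line boundary, so it spans ceil(912 / 64) = 15 cache lines.
Row-major traversal misses (one per line touched): 122 * ceil(114 * 8 / 64) = 1830
Column-major traversal misses (no reuse, every access misses): 122 * 114 = 13908
Ratio = 13908 / 1830 = 7.6

7.6


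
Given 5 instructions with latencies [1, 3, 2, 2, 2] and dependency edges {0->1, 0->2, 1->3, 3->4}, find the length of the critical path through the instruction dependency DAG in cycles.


Compute longest path through dependency graph: dist(Ik) = max over predecessors of dist + latency(Ik).
dist(I0) = latency 1 = 1
dist(I1) = dist(I0) + 3 = 1 + 3 = 4
dist(I2) = dist(I0) + 2 = 1 + 2 = 3
dist(I3) = dist(I1) + 2 = 4 + 2 = 6
dist(I4) = dist(I3) + 2 = 6 + 2 = 8
Critical path = max dist = 8

8


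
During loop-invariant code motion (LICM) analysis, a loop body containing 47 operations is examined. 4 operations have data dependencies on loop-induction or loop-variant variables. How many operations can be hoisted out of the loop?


Invariant candidates = total - loop-dependent
= 47 - 4 = 43

43


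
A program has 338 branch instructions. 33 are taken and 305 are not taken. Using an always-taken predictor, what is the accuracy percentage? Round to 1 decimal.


Predictor: always-taken
Correct predictions = 33
Accuracy = 33 / 338 * 100 = 9.8%

9.8


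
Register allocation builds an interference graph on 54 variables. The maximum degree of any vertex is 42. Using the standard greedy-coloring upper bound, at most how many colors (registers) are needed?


Greedy coloring never needs more than (max_degree + 1) colors: when coloring a vertex, at most max_degree neighbors are already colored.
Upper bound = 42 + 1 = 43

43


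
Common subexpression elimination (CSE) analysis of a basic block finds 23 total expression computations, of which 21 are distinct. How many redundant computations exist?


CSE count = total expressions - unique expressions
= 23 - 21 = 2

2


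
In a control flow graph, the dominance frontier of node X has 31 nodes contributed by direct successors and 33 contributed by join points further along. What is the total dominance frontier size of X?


DF(X) = direct successor contributions + join point contributions
= 31 + 33 = 64

64


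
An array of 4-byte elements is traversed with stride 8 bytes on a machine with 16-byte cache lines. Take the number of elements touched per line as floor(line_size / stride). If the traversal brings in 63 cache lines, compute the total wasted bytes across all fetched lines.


Elements per line = floor(16 / 8) = 2
Bytes used per line = 2 * 4 = 8
Wasted per line = 16 - 8 = 8
Total wasted = 8 * 63 = 504

504


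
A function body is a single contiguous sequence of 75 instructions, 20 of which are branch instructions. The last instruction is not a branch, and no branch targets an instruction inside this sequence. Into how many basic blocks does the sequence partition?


With no in-sequence branch targets, the leaders are the first instruction plus the instruction after each branch.
Number of basic blocks = branches + 1
= 20 + 1 = 21

21


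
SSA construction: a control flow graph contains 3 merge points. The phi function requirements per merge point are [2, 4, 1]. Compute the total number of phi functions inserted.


Total phi functions = sum of phi functions at each join node
= 2 + 4 + 1 = 7

7


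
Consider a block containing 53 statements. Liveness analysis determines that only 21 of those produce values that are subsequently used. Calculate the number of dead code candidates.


Dead code = total statements - live definitions
= 53 - 21 = 32

32


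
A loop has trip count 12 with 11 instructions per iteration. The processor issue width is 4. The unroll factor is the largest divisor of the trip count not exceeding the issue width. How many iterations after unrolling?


Largest divisor of 12 <= 4 is 4
New iterations = 12 / 4 = 3

3


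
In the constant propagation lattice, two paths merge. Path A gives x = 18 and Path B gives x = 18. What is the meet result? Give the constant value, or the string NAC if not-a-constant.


Meet operation: if both paths give the same constant, result is that constant; if they differ, result is NAC (not-a-constant).
Path A: 18, Path B: 18 -> equal
Result: constant -> 18

18


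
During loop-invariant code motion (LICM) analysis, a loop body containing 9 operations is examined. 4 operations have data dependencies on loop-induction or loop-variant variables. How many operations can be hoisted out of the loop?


Invariant candidates = total - loop-dependent
= 9 - 4 = 5

5


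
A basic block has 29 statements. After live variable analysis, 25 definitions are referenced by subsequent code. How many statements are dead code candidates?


Dead code = total statements - live definitions
= 29 - 25 = 4

4


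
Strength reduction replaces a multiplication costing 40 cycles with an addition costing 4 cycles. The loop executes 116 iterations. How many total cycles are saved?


Per-iteration saving = 40 - 4 = 36
Total saved = 116 * 36 = 4176

4176


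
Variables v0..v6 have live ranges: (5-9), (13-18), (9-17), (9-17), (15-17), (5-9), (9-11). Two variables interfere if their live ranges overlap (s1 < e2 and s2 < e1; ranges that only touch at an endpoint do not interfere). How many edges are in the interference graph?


Check all pairs for overlapping intervals.
Two intervals (s1,e1) and (s2,e2) overlap if s1 < e2 and s2 < e1.
v0 (5-9) vs v1..v6: overlaps v5 -> 1
v1 (13-18) vs v2..v6: overlaps v2, v3, v4 -> 3
v2 (9-17) vs v3..v6: overlaps v3, v4, v6 -> 3
v3 (9-17) vs v4..v6: overlaps v4, v6 -> 2
v4 (15-17) vs v5..v6: overlaps none -> 0
v5 (5-9) vs v6: overlaps none -> 0
Total overlapping pairs = 1 + 3 + 3 + 2 + 0 + 0 = 9

9


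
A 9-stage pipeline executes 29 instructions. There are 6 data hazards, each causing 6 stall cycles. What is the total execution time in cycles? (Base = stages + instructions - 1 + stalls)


Base cycles = 9 + 29 - 1 = 37
Total stalls = 6 * 6 = 36
Total = 37 + 36 = 73

73


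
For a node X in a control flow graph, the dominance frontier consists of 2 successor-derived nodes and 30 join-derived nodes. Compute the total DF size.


DF(X) = direct successor contributions + join point contributions
= 2 + 30 = 32

32


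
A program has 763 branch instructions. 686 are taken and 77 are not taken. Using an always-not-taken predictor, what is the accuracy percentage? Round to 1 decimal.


Predictor: always-not-taken
Correct predictions = 77
Accuracy = 77 / 763 * 100 = 10.1%

10.1


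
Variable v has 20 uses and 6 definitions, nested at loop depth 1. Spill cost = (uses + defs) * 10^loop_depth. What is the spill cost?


uses + defs = 20 + 6 = 26
10^1 = 10
Spill cost = 26 * 10 = 260

260


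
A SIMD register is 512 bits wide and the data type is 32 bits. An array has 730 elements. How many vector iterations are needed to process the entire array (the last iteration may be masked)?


Width = 512 / 32 = 16 elements per vector op
Iterations = ceil(730 / 16) = 46

46


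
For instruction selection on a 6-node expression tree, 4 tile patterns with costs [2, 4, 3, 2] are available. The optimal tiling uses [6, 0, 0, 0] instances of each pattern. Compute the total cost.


Total cost = sum(count_i * cost_i)
= 6*2 + 0*4 + 0*3 + 0*2
= 12

12


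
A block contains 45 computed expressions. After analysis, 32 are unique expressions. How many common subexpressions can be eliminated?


CSE count = total expressions - unique expressions
= 45 - 32 = 13

13


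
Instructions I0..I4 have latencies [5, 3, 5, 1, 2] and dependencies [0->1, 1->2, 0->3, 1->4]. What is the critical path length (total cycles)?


Compute longest path through dependency graph: dist(Ik) = max over predecessors of dist + latency(Ik).
dist(I0) = latency 5 = 5
dist(I1) = dist(I0) + 3 = 5 + 3 = 8
dist(I2) = dist(I1) + 5 = 8 + 5 = 13
dist(I3) = dist(I0) + 1 = 5 + 1 = 6
dist(I4) = dist(I1) + 2 = 8 + 2 = 10
Critical path = max dist = 13

13


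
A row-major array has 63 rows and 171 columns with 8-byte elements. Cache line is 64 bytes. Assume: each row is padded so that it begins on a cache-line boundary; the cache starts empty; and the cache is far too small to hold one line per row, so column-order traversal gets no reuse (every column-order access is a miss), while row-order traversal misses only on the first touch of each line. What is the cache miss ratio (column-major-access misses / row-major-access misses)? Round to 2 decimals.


Each row occupies 171 * 8 = 1368 bytes and starts on a line boundary, so it spans ceil(1368 / 64) = 22 cache lines.
Row-major traversal misses (one per line touched): 63 * ceil(171 * 8 / 64) = 1386
Column-major traversal misses (no reuse, every access misses): 63 * 171 = 10773
Ratio = 10773 / 1386 = 7.77

7.77


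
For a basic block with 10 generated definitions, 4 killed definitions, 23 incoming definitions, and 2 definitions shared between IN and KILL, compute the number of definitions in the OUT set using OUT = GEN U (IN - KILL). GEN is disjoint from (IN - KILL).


IN - KILL: 23 - 2 = 21 surviving definitions
OUT = GEN + surviving = 10 + 21 = 31

31


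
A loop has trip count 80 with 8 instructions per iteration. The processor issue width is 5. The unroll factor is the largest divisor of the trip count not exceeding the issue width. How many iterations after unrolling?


Largest divisor of 80 <= 5 is 5
New iterations = 80 / 5 = 16

16


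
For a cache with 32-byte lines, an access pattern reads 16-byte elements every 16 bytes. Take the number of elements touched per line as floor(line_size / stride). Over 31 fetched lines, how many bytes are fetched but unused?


Elements per line = floor(32 / 16) = 2
Bytes used per line = 2 * 16 = 32
Wasted per line = 32 - 32 = 0
Total wasted = 0 * 31 = 0

0


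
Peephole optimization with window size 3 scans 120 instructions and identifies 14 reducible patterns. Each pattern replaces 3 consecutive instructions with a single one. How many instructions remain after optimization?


Each match removes 2 instructions.
Total removed = 14 * 2 = 28
Remaining = 120 - 28 = 92

92


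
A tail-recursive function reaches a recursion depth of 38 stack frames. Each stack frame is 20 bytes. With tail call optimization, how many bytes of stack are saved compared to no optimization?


Without TCO: 38 * 20 = 760 bytes
With TCO: reuse 1 frame = 20 bytes
Savings = 760 - 20 = 740

740


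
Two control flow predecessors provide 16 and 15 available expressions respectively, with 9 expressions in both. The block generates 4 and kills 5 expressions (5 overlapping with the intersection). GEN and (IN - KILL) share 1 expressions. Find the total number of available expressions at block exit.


IN = intersection of predecessors = 9
IN - KILL = 9 - 5 = 4
|OUT| = |GEN| + |IN - KILL| - |GEN ∩ (IN - KILL)| = 4 + 4 - 1 = 7

7


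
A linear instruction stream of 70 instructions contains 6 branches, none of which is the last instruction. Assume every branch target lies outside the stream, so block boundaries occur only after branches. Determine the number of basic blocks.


With no in-sequence branch targets, the leaders are the first instruction plus the instruction after each branch.
Number of basic blocks = branches + 1
= 6 + 1 = 7

7


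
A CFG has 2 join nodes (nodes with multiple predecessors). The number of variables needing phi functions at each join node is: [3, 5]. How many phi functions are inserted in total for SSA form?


Total phi functions = sum of phi functions at each join node
= 3 + 5 = 8

8


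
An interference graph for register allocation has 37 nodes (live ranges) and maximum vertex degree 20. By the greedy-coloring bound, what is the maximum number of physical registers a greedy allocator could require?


Greedy coloring never needs more than (max_degree + 1) colors: when coloring a vertex, at most max_degree neighbors are already colored.
Upper bound = 20 + 1 = 21

21


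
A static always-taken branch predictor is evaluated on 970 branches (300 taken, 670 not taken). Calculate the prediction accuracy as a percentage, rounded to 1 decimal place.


Predictor: always-taken
Correct predictions = 300
Accuracy = 300 / 970 * 100 = 30.9%

30.9


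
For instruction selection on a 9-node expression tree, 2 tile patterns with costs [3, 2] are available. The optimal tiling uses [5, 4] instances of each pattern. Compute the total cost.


Total cost = sum(count_i * cost_i)
= 5*3 + 4*2
= 23

23


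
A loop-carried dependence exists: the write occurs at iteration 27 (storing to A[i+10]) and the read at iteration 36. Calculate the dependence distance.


Distance = read iteration - write iteration
= 36 - 27 = 9

9


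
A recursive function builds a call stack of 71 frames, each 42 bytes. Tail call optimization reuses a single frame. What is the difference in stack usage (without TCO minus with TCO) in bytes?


Without TCO: 71 * 42 = 2982 bytes
With TCO: reuse 1 frame = 42 bytes
Savings = 2982 - 42 = 2940

2940


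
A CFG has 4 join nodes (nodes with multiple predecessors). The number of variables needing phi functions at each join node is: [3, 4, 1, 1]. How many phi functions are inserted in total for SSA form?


Total phi functions = sum of phi functions at each join node
= 3 + 4 + 1 + 1 = 9

9


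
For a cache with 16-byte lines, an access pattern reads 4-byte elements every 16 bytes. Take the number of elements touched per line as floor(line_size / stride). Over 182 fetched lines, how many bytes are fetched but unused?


Elements per line = floor(16 / 16) = 1
Bytes used per line = 1 * 4 = 4
Wasted per line = 16 - 4 = 12
Total wasted = 12 * 182 = 2184

2184


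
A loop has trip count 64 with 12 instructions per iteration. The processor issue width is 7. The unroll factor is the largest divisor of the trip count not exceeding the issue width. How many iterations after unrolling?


Largest divisor of 64 <= 7 is 4
New iterations = 64 / 4 = 16

16


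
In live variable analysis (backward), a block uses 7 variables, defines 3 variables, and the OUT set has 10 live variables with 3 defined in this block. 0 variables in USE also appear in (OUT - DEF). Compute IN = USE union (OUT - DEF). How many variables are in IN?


OUT - DEF: 10 - 3 = 7
|IN| = |USE| + |OUT - DEF| - |USE ∩ (OUT - DEF)| = 7 + 7 - 0 = 14

14


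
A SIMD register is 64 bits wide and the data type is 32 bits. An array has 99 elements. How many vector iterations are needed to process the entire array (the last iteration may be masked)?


Width = 64 / 32 = 2 elements per vector op
Iterations = ceil(99 / 2) = 50

50


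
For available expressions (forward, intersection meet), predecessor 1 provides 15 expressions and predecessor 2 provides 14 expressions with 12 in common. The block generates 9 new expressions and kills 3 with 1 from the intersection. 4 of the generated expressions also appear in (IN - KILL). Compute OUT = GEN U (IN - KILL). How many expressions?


IN = intersection of predecessors = 12
IN - KILL = 12 - 1 = 11
|OUT| = |GEN| + |IN - KILL| - |GEN ∩ (IN - KILL)| = 9 + 11 - 4 = 16

16


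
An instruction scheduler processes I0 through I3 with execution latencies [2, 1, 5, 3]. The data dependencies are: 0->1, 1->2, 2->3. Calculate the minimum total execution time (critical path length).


Compute longest path through dependency graph: dist(Ik) = max over predecessors of dist + latency(Ik).
dist(I0) = latency 2 = 2
dist(I1) = dist(I0) + 1 = 2 + 1 = 3
dist(I2) = dist(I1) + 5 = 3 + 5 = 8
dist(I3) = dist(I2) + 3 = 8 + 3 = 11
Critical path = max dist = 11

11


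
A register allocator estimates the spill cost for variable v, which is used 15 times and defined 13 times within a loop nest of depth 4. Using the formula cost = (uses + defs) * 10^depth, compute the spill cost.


uses + defs = 15 + 13 = 28
10^4 = 10000
Spill cost = 28 * 10000 = 280000

280000


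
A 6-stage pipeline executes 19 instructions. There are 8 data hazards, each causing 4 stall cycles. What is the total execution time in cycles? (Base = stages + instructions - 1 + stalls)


Base cycles = 6 + 19 - 1 = 24
Total stalls = 8 * 4 = 32
Total = 24 + 32 = 56

56


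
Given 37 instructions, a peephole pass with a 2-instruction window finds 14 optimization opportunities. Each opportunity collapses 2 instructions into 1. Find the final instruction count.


Each match removes 1 instructions.
Total removed = 14 * 1 = 14
Remaining = 37 - 14 = 23

23


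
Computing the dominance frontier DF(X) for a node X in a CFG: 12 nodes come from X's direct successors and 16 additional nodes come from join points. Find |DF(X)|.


DF(X) = direct successor contributions + join point contributions
= 12 + 16 = 28

28


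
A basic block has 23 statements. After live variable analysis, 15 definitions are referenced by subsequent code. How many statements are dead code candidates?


Dead code = total statements - live definitions
= 23 - 15 = 8

8


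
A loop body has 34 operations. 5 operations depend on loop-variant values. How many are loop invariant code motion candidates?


Invariant candidates = total - loop-dependent
= 34 - 5 = 29

29


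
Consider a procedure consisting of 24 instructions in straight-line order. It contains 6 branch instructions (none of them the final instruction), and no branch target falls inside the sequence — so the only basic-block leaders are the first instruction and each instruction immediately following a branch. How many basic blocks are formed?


With no in-sequence branch targets, the leaders are the first instruction plus the instruction after each branch.
Number of basic blocks = branches + 1
= 6 + 1 = 7

7


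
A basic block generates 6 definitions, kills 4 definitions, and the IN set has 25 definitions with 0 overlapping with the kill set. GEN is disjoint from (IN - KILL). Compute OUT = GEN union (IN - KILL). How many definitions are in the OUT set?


IN - KILL: 25 - 0 = 25 surviving definitions
OUT = GEN + surviving = 6 + 25 = 31

31


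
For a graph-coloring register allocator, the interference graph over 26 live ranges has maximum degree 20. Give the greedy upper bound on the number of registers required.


Greedy coloring never needs more than (max_degree + 1) colors: when coloring a vertex, at most max_degree neighbors are already colored.
Upper bound = 20 + 1 = 21

21


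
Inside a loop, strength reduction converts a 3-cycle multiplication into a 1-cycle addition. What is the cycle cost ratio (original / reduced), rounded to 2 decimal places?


Ratio = mult_cost / add_cost = 3 / 1 = 3.0

3.0


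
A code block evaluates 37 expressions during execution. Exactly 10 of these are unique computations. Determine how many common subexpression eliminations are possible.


CSE count = total expressions - unique expressions
= 37 - 10 = 27

27


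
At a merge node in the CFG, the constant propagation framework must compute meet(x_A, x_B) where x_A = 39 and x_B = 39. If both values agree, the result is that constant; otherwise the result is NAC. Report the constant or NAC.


Meet operation: if both paths give the same constant, result is that constant; if they differ, result is NAC (not-a-constant).
Path A: 39, Path B: 39 -> equal
Result: constant -> 39

39


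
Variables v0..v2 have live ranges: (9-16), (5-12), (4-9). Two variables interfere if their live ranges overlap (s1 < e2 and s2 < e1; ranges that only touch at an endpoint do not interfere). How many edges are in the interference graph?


Check all pairs for overlapping intervals.
Two intervals (s1,e1) and (s2,e2) overlap if s1 < e2 and s2 < e1.
v0 (9-16) vs v1..v2: overlaps v1 -> 1
v1 (5-12) vs v2: overlaps v2 -> 1
Total overlapping pairs = 1 + 1 = 2

2


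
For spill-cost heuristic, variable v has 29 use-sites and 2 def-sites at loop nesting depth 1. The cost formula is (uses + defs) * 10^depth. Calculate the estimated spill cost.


uses + defs = 29 + 2 = 31
10^1 = 10
Spill cost = 31 * 10 = 310

310


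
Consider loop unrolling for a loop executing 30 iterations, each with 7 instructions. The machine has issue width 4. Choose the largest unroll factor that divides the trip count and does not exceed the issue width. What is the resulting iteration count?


Largest divisor of 30 <= 4 is 3
New iterations = 30 / 3 = 10

10


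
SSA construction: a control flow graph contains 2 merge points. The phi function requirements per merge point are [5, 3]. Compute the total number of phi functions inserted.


Total phi functions = sum of phi functions at each join node
= 5 + 3 = 8

8


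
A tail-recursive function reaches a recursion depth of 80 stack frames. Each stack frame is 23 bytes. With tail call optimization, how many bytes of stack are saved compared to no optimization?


Without TCO: 80 * 23 = 1840 bytes
With TCO: reuse 1 frame = 23 bytes
Savings = 1840 - 23 = 1817

1817


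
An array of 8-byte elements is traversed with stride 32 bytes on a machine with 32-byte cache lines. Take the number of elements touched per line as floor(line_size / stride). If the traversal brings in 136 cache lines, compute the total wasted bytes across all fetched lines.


Elements per line = floor(32 / 32) = 1
Bytes used per line = 1 * 8 = 8
Wasted per line = 32 - 8 = 24
Total wasted = 24 * 136 = 3264

3264


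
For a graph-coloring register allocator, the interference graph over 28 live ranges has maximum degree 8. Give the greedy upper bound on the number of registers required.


Greedy coloring never needs more than (max_degree + 1) colors: when coloring a vertex, at most max_degree neighbors are already colored.
Upper bound = 8 + 1 = 9

9


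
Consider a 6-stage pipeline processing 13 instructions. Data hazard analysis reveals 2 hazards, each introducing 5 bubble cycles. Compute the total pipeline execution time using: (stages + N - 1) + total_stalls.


Base cycles = 6 + 13 - 1 = 18
Total stalls = 2 * 5 = 10
Total = 18 + 10 = 28

28


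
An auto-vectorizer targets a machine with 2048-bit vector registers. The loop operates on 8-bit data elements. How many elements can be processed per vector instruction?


Width = SIMD bits / data type bits
= 2048 / 8 = 256

256


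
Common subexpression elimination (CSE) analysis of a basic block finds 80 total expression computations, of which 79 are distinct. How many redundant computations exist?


CSE count = total expressions - unique expressions
= 80 - 79 = 1

1


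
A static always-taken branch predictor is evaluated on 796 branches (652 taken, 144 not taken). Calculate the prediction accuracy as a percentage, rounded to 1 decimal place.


Predictor: always-taken
Correct predictions = 652
Accuracy = 652 / 796 * 100 = 81.9%

81.9


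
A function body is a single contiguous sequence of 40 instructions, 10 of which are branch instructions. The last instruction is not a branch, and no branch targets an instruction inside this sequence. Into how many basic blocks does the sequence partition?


With no in-sequence branch targets, the leaders are the first instruction plus the instruction after each branch.
Number of basic blocks = branches + 1
= 10 + 1 = 11

11


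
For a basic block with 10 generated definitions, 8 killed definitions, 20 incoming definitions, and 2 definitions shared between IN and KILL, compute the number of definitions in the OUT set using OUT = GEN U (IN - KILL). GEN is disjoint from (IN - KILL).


IN - KILL: 20 - 2 = 18 surviving definitions
OUT = GEN + surviving = 10 + 18 = 28

28


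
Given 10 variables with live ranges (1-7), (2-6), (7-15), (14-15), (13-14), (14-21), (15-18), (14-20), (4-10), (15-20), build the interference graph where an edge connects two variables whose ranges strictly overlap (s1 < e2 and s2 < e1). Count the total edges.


Check all pairs for overlapping intervals.
Two intervals (s1,e1) and (s2,e2) overlap if s1 < e2 and s2 < e1.
v0 (1-7) vs v1..v9: overlaps v1, v8 -> 2
v1 (2-6) vs v2..v9: overlaps v8 -> 1
v2 (7-15) vs v3..v9: overlaps v3, v4, v5, v7, v8 -> 5
v3 (14-15) vs v4..v9: overlaps v5, v7 -> 2
v4 (13-14) vs v5..v9: overlaps none -> 0
v5 (14-21) vs v6..v9: overlaps v6, v7, v9 -> 3
v6 (15-18) vs v7..v9: overlaps v7, v9 -> 2
v7 (14-20) vs v8..v9: overlaps v9 -> 1
v8 (4-10) vs v9: overlaps none -> 0
Total overlapping pairs = 2 + 1 + 5 + 2 + 0 + 3 + 2 + 1 + 0 = 16

16


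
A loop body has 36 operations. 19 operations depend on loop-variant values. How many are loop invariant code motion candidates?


Invariant candidates = total - loop-dependent
= 36 - 19 = 17

17


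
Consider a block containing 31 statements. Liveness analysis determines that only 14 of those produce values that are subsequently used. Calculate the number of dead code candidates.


Dead code = total statements - live definitions
= 31 - 14 = 17

17


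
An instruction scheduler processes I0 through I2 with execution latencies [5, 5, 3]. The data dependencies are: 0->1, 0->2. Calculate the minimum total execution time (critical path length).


Compute longest path through dependency graph: dist(Ik) = max over predecessors of dist + latency(Ik).
dist(I0) = latency 5 = 5
dist(I1) = dist(I0) + 5 = 5 + 5 = 10
dist(I2) = dist(I0) + 3 = 5 + 3 = 8
Critical path = max dist = 10

10


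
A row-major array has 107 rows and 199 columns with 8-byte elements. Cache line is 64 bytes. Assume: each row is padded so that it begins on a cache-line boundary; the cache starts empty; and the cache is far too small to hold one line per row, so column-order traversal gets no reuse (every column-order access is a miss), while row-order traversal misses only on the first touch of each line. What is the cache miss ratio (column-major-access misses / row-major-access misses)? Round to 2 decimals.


Each row occupies 199 * 8 = 1592 bytes and starts on a line boundary, so it spans ceil(1592 / 64) = 25 cache lines.
Row-major traversal misses (one per line touched): 107 * ceil(199 * 8 / 64) = 2675
Column-major traversal misses (no reuse, every access misses): 107 * 199 = 21293
Ratio = 21293 / 2675 = 7.96

7.96


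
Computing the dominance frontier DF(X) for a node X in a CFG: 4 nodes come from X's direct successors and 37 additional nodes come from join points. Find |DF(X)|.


DF(X) = direct successor contributions + join point contributions
= 4 + 37 = 41

41
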